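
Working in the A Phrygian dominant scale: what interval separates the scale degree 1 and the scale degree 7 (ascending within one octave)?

Spelling the A Phrygian dominant scale: A B♭ C♯ D E F G.
Scale degree 1 = A; 7th degree = G.
7 letter names make it a seventh; at 10 semitones (a half step narrower than major) the quality is minor.

minor seventh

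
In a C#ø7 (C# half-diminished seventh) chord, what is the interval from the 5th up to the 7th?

C#ø is spelled C#-E-G-B.
That puts G below B.
G up to B spans 3 letter names and 4 semitones — a major third.

M3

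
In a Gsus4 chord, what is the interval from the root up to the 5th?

perfect fifth

G sus4 is spelled G C D.
Root = G; 5th = D.
From G to D is 7 semitones, exactly the perfect fifth.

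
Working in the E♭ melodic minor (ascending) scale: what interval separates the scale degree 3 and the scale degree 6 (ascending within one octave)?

Spelling the E♭ melodic minor (ascending) scale: E♭ F G♭ A♭ B♭ C D.
Scale degree 3 = G♭; degree 6 = C.
G♭ up to C is 6 semitones, a half step wider than a perfect fourth, so the interval is augmented.

augmented 4th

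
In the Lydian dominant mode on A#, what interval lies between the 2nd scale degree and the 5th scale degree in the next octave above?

The scale runs A# B# C## D## E# F## G#.
That puts B# below E#.
B# up to E# spans 11 letter names and 17 semitones — a perfect eleventh.

P11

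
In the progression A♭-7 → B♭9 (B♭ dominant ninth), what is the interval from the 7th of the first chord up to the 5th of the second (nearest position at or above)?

M7

A♭-7 has G♭ as its 7th, and B♭9 (B♭ dominant ninth) has F as its 5th.
From G♭ to F is 11 semitones, exactly the major seventh.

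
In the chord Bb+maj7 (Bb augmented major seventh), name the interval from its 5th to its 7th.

minor third

Bb+maj7: Bb D F# A.
That puts F# below A.
3 letter names make it a third; at 3 semitones (a half step narrower than major) the quality is minor.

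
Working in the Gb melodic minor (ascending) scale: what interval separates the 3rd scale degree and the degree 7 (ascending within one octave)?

The scale runs Gb Ab Bbb Cb Db Eb F.
So we need the interval from Bbb up to F.
5 letter names make it a fifth; at 8 semitones (a half step wider than perfect) the quality is augmented.

A5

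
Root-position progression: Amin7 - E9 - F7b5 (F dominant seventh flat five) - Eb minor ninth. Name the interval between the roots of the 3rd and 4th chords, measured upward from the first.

minor 7th

The roots are F and Eb.
From F to Eb: 10 semitones over a seventh = minor.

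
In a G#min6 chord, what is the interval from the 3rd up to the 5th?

major third

G#m6 (G# minor sixth) is spelled G#–B–D#–E#.
That puts B below D#.
Counting 3 letters and 4 half steps from B gives a major third.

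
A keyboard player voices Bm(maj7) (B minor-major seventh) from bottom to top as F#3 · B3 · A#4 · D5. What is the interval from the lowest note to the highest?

minor thirteenth

The outer voices are F#3 and D5.
13 letter names make it a thirteenth; at 20 semitones (a half step narrower than major) the quality is minor.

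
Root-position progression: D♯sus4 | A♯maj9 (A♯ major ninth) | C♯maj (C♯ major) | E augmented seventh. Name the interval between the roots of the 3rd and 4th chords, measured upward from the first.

The roots are C♯ and E.
3 letter names make it a third; at 3 semitones (a half step narrower than major) the quality is minor.

minor third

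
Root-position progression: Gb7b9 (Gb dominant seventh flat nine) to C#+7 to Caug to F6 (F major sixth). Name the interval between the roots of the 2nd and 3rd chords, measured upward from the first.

d8

The roots are C# and C.
8 letter names make it an octave; at 11 semitones (a half step narrower than perfect) the quality is diminished.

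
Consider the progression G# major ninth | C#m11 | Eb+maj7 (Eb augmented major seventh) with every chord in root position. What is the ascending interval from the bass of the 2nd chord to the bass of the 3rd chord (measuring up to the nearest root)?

diminished third

The roots are C# and Eb.
3 letter names make it a third; at 2 semitones (a whole step narrower than major) the quality is diminished.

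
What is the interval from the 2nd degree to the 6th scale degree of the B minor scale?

The scale runs B C# D E F# G A.
2nd degree = C#; degree 6 = G.
C# up to G is 6 semitones, a half step narrower than a perfect fifth, so the interval is diminished.

d5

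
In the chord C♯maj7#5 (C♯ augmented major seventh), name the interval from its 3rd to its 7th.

perfect fifth

C♯ augmented major seventh: C♯, E♯, G𝄪, B♯.
So we need the interval from E♯ up to B♯.
From E♯ to B♯ is 7 semitones, exactly the perfect fifth.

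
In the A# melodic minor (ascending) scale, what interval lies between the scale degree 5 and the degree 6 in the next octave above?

Spelling the A# melodic minor (ascending) scale: A# B# C# D# E# F## G##.
The scale degree 5 is E# and the 6th scale degree (up an octave) is F##.
E# up to F## spans 9 letter names and 14 semitones — a major ninth.

major ninth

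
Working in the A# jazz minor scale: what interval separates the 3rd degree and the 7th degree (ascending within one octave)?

augmented fifth

A# melodic minor: A# B# C# D# E# F## G##.
The 3rd degree is C# and the scale degree 7 is G##.
From C# to G##: 8 semitones over a fifth = augmented.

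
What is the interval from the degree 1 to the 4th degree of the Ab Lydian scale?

Ab lydian: Ab Bb C D Eb F G.
That puts Ab below D.
Ab up to D is 6 semitones, a half step wider than a perfect fourth, so the interval is augmented.

augmented 4th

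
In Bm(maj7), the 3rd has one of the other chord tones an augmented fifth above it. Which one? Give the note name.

Spelling the chord: B-D-F#-A#.
The 3rd is D. An augmented fifth above D is A#.
A# is the chord's 7th.

A#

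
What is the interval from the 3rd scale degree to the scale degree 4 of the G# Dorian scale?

major 2nd

The scale runs G# A# B C# D# E# F#.
The 3rd scale degree is B and the 4th scale degree is C#.
Counting 2 letters and 2 half steps from B gives a major second.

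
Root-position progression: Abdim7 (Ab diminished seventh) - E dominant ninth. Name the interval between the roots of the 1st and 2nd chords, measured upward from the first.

The roots are Ab and E.
From Ab to E: 8 semitones over a fifth = augmented.

augmented fifth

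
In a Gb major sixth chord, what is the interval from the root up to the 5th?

Spelling the chord: Gb Bb Db Eb.
So we need the interval from Gb up to Db.
Gb up to Db spans 5 letter names and 7 semitones — a perfect fifth.

P5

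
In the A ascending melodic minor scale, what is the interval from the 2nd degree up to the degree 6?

Spelling the A ascending melodic minor scale: A B C D E F♯ G♯.
The 2nd degree is B and the scale degree 6 is F♯.
From B to F♯ is 7 semitones, exactly the perfect fifth.

perfect fifth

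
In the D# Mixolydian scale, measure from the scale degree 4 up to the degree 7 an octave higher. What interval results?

perfect eleventh

The scale runs D# E# F## G# A# B# C#.
That puts G# below C#.
G# up to C# spans 11 letter names and 17 semitones — a perfect eleventh.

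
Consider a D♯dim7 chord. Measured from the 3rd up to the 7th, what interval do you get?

Spelling the chord: D♯-F♯-A-C.
3rd = F♯; 7th = C.
F♯ up to C is 6 semitones, a half step narrower than a perfect fifth, so the interval is diminished.

diminished 5th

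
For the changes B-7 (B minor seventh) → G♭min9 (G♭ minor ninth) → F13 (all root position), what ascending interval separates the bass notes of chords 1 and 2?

diminished sixth

The roots are B and G♭.
B up to G♭ is 7 semitones, a whole step narrower than a major sixth, so the interval is diminished.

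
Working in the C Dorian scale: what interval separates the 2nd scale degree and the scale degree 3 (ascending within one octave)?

Spelling the C Dorian scale: C D E♭ F G A B♭.
The 2nd scale degree is D and the 3rd scale degree is E♭.
From D to E♭: 1 semitone over a second = minor.

minor 2nd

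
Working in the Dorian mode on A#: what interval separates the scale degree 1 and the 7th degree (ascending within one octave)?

Spelling the Dorian mode on A#: A# B# C# D# E# F## G#.
Scale degree 1 = A#; 7th degree = G#.
A# up to G# is 10 semitones, a half step narrower than a major seventh, so the interval is minor.

minor 7th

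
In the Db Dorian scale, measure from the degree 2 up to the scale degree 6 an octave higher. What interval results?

The scale runs Db Eb Fb Gb Ab Bb Cb.
That puts Eb below Bb.
Counting 12 letters and 19 half steps from Eb gives a perfect twelfth.

perfect twelfth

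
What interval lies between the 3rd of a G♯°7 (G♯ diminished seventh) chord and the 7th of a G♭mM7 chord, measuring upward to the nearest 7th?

G♯°7 (G♯ diminished seventh) has B as its 3rd, and G♭mM7 has F as its 7th.
B up to F is 6 semitones, a half step narrower than a perfect fifth, so the interval is diminished.

diminished fifth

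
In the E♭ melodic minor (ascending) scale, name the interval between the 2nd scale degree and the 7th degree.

major sixth

Spelling the E♭ melodic minor (ascending) scale: E♭ F G♭ A♭ B♭ C D.
That puts F below D.
From F to D is 9 semitones, exactly the major sixth.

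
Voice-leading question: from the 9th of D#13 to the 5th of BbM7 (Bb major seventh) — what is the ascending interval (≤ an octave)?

D#13 has E# as its 9th, and BbM7 (Bb major seventh) has F as its 5th.
E# up to F is 0 semitones, a whole step narrower than a major second, so the interval is diminished.

diminished second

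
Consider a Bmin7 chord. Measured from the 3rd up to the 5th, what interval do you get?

B minor seventh is spelled B-D-F#-A.
That puts D below F#.
From D to F# is 4 semitones, exactly the major third.

major third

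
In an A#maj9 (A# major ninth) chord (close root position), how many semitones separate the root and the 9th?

14

The chord tones of A#maj9 (A# major ninth) are A#–C##–E#–G##–B#.
A# to B# is a major ninth: 14 semitones.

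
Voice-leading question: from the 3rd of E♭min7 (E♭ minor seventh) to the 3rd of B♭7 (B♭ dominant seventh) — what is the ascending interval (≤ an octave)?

augmented fifth

E♭min7 (E♭ minor seventh) has G♭ as its 3rd, and B♭7 (B♭ dominant seventh) has D as its 3rd.
From G♭ to D: 8 semitones over a fifth = augmented.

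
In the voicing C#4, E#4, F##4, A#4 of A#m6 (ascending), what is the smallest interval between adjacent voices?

major second

Adjacent intervals: C#4→E#4 = major third; E#4→F##4 = major second; F##4→A#4 = minor third.
The smallest is E#4 to F##4, a major second (2 semitones).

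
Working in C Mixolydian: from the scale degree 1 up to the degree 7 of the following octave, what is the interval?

C mixolydian: C D E F G A Bb.
The scale degree 1 is C and the degree 7 (up an octave) is Bb.
From C to Bb: 22 semitones over a fourteenth = minor.

minor fourteenth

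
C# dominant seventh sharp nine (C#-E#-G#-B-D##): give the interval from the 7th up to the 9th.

augmented third

So we need the interval from B up to D##.
B up to D## is 5 semitones, a half step wider than a major third, so the interval is augmented.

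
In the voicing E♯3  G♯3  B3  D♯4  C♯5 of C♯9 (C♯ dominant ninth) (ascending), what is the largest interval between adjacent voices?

minor seventh

Adjacent intervals: E♯3→G♯3 = minor third; G♯3→B3 = minor third; B3→D♯4 = major third; D♯4→C♯5 = minor seventh.
The largest is D♯4 to C♯5, a minor seventh (10 semitones).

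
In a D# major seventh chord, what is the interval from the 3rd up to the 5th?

minor third

Spelling the chord: D# F## A# C##.
That puts F## below A#.
3 letter names make it a third; at 3 semitones (a half step narrower than major) the quality is minor.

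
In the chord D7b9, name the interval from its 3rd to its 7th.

diminished fifth

Spelling the chord: D F# A C Eb.
The 3rd is F# and the 7th is C.
From F# to C: 6 semitones over a fifth = diminished.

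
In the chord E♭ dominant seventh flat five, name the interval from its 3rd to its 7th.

d5

E♭ dominant seventh flat five is spelled E♭–G–B𝄫–D♭.
That puts G below D♭.
From G to D♭: 6 semitones over a fifth = diminished.
That tritone between 3rd and 7th is what gives the dominant seventh its pull toward resolution.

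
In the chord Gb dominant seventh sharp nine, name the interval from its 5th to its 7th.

Gb7#9 is spelled Gb–Bb–Db–Fb–A.
5th = Db; 7th = Fb.
3 letter names make it a third; at 3 semitones (a half step narrower than major) the quality is minor.

minor third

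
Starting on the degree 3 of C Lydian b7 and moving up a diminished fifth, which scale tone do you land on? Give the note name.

Bb

The scale is C D E F♯ G A B♭.
The degree 3 is E; a diminished fifth above that is B♭ — scale degree 7.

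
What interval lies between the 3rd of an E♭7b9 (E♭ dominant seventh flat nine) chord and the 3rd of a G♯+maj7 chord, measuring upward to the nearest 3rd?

The 3rd of E♭7b9 (E♭ dominant seventh flat nine) is G; the 3rd of G♯+maj7 is B♯.
3 letter names make it a third; at 5 semitones (a half step wider than major) the quality is augmented.

A3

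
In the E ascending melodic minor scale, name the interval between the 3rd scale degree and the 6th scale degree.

E melodic minor: E F# G A B C# D#.
3rd scale degree = G; 6th scale degree = C#.
4 letter names make it a fourth; at 6 semitones (a half step wider than perfect) the quality is augmented.

A4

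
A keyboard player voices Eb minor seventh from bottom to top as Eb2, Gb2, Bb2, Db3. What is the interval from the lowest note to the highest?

minor 7th

The outer voices are Eb2 and Db3.
Eb up to Db is 10 semitones, a half step narrower than a major seventh, so the interval is minor.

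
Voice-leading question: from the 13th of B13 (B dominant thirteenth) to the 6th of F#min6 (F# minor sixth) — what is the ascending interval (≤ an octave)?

The 13th of B13 (B dominant thirteenth) is G#; the 6th of F#min6 (F# minor sixth) is D#.
G# up to D# spans 5 letter names and 7 semitones — a perfect fifth.

perfect fifth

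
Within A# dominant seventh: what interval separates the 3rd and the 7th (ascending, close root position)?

d5

The chord tones of A#7 (A# dominant seventh) are A# C## E# G#.
The 3rd is C## and the 7th is G#.
5 letter names make it a fifth; at 6 semitones (a half step narrower than perfect) the quality is diminished.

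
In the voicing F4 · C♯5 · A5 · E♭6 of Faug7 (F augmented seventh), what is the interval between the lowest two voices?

augmented 5th

Those voices are F4 and C♯5.
5 letter names make it a fifth; at 8 semitones (a half step wider than perfect) the quality is augmented.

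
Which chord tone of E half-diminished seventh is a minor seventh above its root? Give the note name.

D

Em7b5 is spelled E–G–Bb–D.
The root is E. A minor seventh above E is D.
D is the chord's 7th.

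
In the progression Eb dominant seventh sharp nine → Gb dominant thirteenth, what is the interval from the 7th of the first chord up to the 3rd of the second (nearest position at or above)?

major 6th

Eb dominant seventh sharp nine has Db as its 7th, and Gb dominant thirteenth has Bb as its 3rd.
Db up to Bb spans 6 letter names and 9 semitones — a major sixth.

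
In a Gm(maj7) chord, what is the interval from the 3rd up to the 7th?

Gm(maj7) (G minor-major seventh): G–Bb–D–F#.
So we need the interval from Bb up to F#.
5 letter names make it a fifth; at 8 semitones (a half step wider than perfect) the quality is augmented.

augmented 5th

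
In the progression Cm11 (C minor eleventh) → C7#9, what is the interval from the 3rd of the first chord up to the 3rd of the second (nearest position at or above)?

augmented unison

Cm11 (C minor eleventh) has E♭ as its 3rd, and C7#9 has E as its 3rd.
E♭ up to E is 1 semitone, a half step wider than a perfect unison, so the interval is augmented.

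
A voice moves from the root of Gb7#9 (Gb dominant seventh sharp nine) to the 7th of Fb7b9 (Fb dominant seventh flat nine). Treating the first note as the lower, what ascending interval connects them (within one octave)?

The root of Gb7#9 (Gb dominant seventh sharp nine) is Gb; the 7th of Fb7b9 (Fb dominant seventh flat nine) is Ebb.
6 letter names make it a sixth; at 8 semitones (a half step narrower than major) the quality is minor.

minor sixth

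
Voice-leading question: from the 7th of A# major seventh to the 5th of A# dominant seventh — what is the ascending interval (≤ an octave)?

minor 6th

A# major seventh has G## as its 7th, and A# dominant seventh has E# as its 5th.
G## up to E# is 8 semitones, a half step narrower than a major sixth, so the interval is minor.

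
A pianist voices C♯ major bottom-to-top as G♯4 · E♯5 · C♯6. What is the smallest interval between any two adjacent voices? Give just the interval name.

m6

Adjacent intervals: G♯4→E♯5 = major sixth; E♯5→C♯6 = minor sixth.
The smallest is E♯5 to C♯6, a minor sixth (8 semitones).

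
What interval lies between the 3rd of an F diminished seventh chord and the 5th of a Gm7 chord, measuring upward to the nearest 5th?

augmented fourth

F diminished seventh has Ab as its 3rd, and Gm7 has D as its 5th.
Ab up to D is 6 semitones, a half step wider than a perfect fourth, so the interval is augmented.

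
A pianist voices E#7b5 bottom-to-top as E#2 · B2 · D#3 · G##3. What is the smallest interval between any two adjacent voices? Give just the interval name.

Adjacent intervals: E#2→B2 = diminished fifth; B2→D#3 = major third; D#3→G##3 = augmented fourth.
The smallest is B2 to D#3, a major third (4 semitones).

M3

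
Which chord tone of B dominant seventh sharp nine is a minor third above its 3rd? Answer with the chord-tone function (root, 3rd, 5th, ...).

B7#9: B-D♯-F♯-A-C𝄪.
The 3rd is D♯. A minor third above D♯ is F♯.
F♯ is the chord's 5th.

5th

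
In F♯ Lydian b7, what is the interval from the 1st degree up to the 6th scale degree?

major sixth

Spelling F♯ Lydian b7: F♯ G♯ A♯ B♯ C♯ D♯ E.
The 1st degree is F♯ and the degree 6 is D♯.
Counting 6 letters and 9 half steps from F♯ gives a major sixth.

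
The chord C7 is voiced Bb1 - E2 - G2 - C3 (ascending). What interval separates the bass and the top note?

The outer voices are Bb1 and C3.
From Bb to C is 14 semitones, exactly the major ninth.

major ninth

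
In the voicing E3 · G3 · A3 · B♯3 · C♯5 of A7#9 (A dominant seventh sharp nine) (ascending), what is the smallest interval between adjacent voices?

major second

Adjacent intervals: E3→G3 = minor third; G3→A3 = major second; A3→B♯3 = augmented second; B♯3→C♯5 = minor ninth.
The smallest is G3 to A3, a major second (2 semitones).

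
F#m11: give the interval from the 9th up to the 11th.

minor third

F#m11 is spelled F#-A-C#-E-G#-B.
9th = G#; 11th = B.
G# up to B is 3 semitones, a half step narrower than a major third, so the interval is minor.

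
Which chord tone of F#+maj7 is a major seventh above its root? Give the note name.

E#

F# augmented major seventh: F# A# C## E#.
The root is F#. A major seventh above F# is E#.
E# is the chord's 7th.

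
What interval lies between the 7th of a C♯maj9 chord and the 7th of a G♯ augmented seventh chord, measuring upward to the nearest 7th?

The 7th of C♯maj9 is B♯; the 7th of G♯ augmented seventh is F♯.
5 letter names make it a fifth; at 6 semitones (a half step narrower than perfect) the quality is diminished.

diminished 5th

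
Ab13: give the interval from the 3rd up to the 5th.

Ab13 is spelled Ab, C, Eb, Gb, Bb, F.
So we need the interval from C up to Eb.
3 letter names make it a third; at 3 semitones (a half step narrower than major) the quality is minor.

m3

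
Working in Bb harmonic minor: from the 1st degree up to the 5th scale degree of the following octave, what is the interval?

perfect 12th

Spelling Bb harmonic minor: Bb C Db Eb F Gb A.
The 1st degree is Bb and the scale degree 5 (up an octave) is F.
Counting 12 letters and 19 half steps from Bb gives a perfect twelfth.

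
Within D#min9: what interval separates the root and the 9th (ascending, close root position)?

Spelling the chord: D#, F#, A#, C#, E#.
So we need the interval from D# up to E#.
Counting 9 letters and 14 half steps from D# gives a major ninth.

major 9th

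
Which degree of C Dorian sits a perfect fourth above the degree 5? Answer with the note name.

C

The scale is C D Eb F G A Bb.
The degree 5 is G; a perfect fourth above that is C — scale degree 1.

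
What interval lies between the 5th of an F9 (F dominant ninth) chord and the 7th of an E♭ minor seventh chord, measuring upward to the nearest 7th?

The 5th of F9 (F dominant ninth) is C; the 7th of E♭ minor seventh is D♭.
2 letter names make it a second; at 1 semitone (a half step narrower than major) the quality is minor.

minor second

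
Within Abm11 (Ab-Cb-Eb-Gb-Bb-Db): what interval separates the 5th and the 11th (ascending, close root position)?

So we need the interval from Eb up to Db.
Eb up to Db is 10 semitones, a half step narrower than a major seventh, so the interval is minor.

minor 7th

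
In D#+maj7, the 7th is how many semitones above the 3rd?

D# augmented major seventh: D#–F##–A##–C##.
F## to C## is a perfect fifth: 7 semitones.

7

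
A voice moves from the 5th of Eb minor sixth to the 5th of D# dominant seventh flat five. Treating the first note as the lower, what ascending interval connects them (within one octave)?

M7

Eb minor sixth has Bb as its 5th, and D# dominant seventh flat five has A as its 5th.
Counting 7 letters and 11 half steps from Bb gives a major seventh.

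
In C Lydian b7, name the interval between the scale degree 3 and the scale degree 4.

Spelling C Lydian b7: C D E F# G A Bb.
That puts E below F#.
E up to F# spans 2 letter names and 2 semitones — a major second.

major second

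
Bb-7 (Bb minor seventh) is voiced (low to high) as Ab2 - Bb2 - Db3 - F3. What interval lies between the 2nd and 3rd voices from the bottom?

Those voices are Bb2 and Db3.
3 letter names make it a third; at 3 semitones (a half step narrower than major) the quality is minor.

minor 3rd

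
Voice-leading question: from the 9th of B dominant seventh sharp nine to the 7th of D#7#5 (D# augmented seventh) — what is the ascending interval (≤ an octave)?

diminished octave

The 9th of B dominant seventh sharp nine is C##; the 7th of D#7#5 (D# augmented seventh) is C#.
C## up to C# is 11 semitones, a half step narrower than a perfect octave, so the interval is diminished.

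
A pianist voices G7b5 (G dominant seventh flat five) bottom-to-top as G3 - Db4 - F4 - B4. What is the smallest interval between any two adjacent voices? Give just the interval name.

Adjacent intervals: G3→Db4 = diminished fifth; Db4→F4 = major third; F4→B4 = augmented fourth.
The smallest is Db4 to F4, a major third (4 semitones).

major third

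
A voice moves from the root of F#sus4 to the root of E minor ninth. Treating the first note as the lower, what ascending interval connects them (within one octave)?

minor seventh

The root of F#sus4 is F#; the root of E minor ninth is E.
From F# to E: 10 semitones over a seventh = minor.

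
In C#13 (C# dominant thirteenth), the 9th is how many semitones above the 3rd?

10

C#13 is spelled C#, E#, G#, B, D#, A#.
E# to D# is a minor seventh: 10 semitones.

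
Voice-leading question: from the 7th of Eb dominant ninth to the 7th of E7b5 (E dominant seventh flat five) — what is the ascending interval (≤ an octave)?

The 7th of Eb dominant ninth is Db; the 7th of E7b5 (E dominant seventh flat five) is D.
1 letter names make it a unison; at 1 semitone (a half step wider than perfect) the quality is augmented.

augmented unison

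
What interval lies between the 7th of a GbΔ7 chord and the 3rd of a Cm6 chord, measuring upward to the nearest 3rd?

minor seventh

The 7th of GbΔ7 is F; the 3rd of Cm6 is Eb.
F up to Eb is 10 semitones, a half step narrower than a major seventh, so the interval is minor.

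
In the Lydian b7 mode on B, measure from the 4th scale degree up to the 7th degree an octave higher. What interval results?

B lydian dominant: B C♯ D♯ E♯ F♯ G♯ A.
That puts E♯ below A.
E♯ up to A is 16 semitones, a half step narrower than a perfect eleventh, so the interval is diminished.

diminished eleventh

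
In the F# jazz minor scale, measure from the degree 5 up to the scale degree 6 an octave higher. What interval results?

The scale runs F# G# A B C# D# E#.
So we need the interval from C# up to D#.
Counting 9 letters and 14 half steps from C# gives a major ninth.

major 9th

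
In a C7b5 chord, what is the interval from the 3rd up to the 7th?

C7b5 (C dominant seventh flat five) is spelled C E G♭ B♭.
So we need the interval from E up to B♭.
E up to B♭ is 6 semitones, a half step narrower than a perfect fifth, so the interval is diminished.
This 3–7 tritone is the characteristic tension at the heart of the dominant sound.

diminished fifth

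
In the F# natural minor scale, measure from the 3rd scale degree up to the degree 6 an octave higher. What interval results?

perfect eleventh

The scale runs F# G# A B C# D E.
3rd scale degree = A; scale degree 6 (up an octave) = D.
From A to D is 17 semitones, exactly the perfect eleventh.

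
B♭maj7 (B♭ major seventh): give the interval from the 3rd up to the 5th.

m3

B♭ major seventh: B♭–D–F–A.
3rd = D; 5th = F.
From D to F: 3 semitones over a third = minor.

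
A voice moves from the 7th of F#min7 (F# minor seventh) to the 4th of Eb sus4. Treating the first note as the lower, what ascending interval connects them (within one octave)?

F#min7 (F# minor seventh) has E as its 7th, and Eb sus4 has Ab as its 4th.
4 letter names make it a fourth; at 4 semitones (a half step narrower than perfect) the quality is diminished.

diminished fourth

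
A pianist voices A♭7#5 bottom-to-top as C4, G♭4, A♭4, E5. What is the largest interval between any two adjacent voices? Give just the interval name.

augmented 5th

Adjacent intervals: C4→G♭4 = diminished fifth; G♭4→A♭4 = major second; A♭4→E5 = augmented fifth.
The largest is A♭4 to E5, an augmented fifth (8 semitones).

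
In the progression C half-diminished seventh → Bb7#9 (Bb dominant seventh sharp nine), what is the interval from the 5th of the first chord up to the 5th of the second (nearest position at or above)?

M7

C half-diminished seventh has Gb as its 5th, and Bb7#9 (Bb dominant seventh sharp nine) has F as its 5th.
From Gb to F is 11 semitones, exactly the major seventh.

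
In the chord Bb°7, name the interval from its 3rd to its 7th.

d5

The chord tones of Bbdim7 are Bb-Db-Fb-Abb.
So we need the interval from Db up to Abb.
From Db to Abb: 6 semitones over a fifth = diminished.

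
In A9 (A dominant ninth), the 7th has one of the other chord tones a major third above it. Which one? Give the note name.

B

A9: A–C#–E–G–B.
The 7th is G. A major third above G is B.
B is the chord's 9th.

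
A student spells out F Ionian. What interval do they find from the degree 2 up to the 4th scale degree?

minor third

The scale runs F G A B♭ C D E.
So we need the interval from G up to B♭.
G up to B♭ is 3 semitones, a half step narrower than a major third, so the interval is minor.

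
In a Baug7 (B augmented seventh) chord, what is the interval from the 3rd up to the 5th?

The chord tones of B+7 (B augmented seventh) are B, D#, F##, A.
That puts D# below F##.
Counting 3 letters and 4 half steps from D# gives a major third.

major third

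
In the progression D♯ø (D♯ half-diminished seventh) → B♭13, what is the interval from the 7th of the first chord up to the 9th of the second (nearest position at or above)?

D♯ø (D♯ half-diminished seventh) has C♯ as its 7th, and B♭13 has C as its 9th.
From C♯ to C: 11 semitones over an octave = diminished.

d8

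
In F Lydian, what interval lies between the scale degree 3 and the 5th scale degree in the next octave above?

The scale runs F G A B C D E.
That puts A below C.
A up to C is 15 semitones, a half step narrower than a major tenth, so the interval is minor.

minor tenth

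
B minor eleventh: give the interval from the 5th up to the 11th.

m7

B minor eleventh is spelled B-D-F#-A-C#-E.
So we need the interval from F# up to E.
From F# to E: 10 semitones over a seventh = minor.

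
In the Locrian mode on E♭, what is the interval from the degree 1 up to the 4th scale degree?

perfect fourth

The scale runs E♭ F♭ G♭ A♭ B𝄫 C♭ D♭.
The degree 1 is E♭ and the 4th degree is A♭.
From E♭ to A♭ is 5 semitones, exactly the perfect fourth.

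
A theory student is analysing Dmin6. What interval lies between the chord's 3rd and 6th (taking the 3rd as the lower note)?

augmented fourth

Spelling the chord: D–F–A–B.
So we need the interval from F up to B.
From F to B: 6 semitones over a fourth = augmented.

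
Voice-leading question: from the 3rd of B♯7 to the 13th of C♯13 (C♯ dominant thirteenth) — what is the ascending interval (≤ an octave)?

The 3rd of B♯7 is D𝄪; the 13th of C♯13 (C♯ dominant thirteenth) is A♯.
From D𝄪 to A♯: 6 semitones over a fifth = diminished.

d5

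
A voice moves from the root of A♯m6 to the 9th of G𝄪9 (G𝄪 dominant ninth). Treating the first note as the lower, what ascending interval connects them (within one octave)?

A1

A♯m6 has A♯ as its root, and G𝄪9 (G𝄪 dominant ninth) has A𝄪 as its 9th.
From A♯ to A𝄪: 1 semitone over a unison = augmented.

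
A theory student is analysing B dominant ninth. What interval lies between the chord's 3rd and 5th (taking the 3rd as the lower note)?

m3

The chord tones of B9 are B-D♯-F♯-A-C♯.
So we need the interval from D♯ up to F♯.
3 letter names make it a third; at 3 semitones (a half step narrower than major) the quality is minor.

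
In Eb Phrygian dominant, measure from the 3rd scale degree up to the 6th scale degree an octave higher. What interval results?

diminished eleventh

Spelling Eb Phrygian dominant: Eb Fb G Ab Bb Cb Db.
That puts G below Cb.
11 letter names make it an eleventh; at 16 semitones (a half step narrower than perfect) the quality is diminished.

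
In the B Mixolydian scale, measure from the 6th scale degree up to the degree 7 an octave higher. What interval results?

Spelling the B Mixolydian scale: B C♯ D♯ E F♯ G♯ A.
That puts G♯ below A.
9 letter names make it a ninth; at 13 semitones (a half step narrower than major) the quality is minor.

m9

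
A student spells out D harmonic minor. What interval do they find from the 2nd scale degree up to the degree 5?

perfect fourth

D harmonic minor: D E F G A B♭ C♯.
So we need the interval from E up to A.
E up to A spans 4 letter names and 5 semitones — a perfect fourth.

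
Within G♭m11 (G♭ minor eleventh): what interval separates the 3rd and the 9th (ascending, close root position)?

major seventh

Spelling the chord: G♭, B𝄫, D♭, F♭, A♭, C♭.
3rd = B𝄫; 9th = A♭.
From B𝄫 to A♭ is 11 semitones, exactly the major seventh.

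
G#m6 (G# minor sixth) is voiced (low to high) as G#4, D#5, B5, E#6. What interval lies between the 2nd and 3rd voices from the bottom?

Those voices are D#5 and B5.
6 letter names make it a sixth; at 8 semitones (a half step narrower than major) the quality is minor.

minor sixth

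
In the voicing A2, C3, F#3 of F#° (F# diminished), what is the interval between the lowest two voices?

minor third

Those voices are A2 and C3.
From A to C: 3 semitones over a third = minor.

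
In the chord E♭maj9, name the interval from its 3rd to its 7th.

perfect fifth

E♭maj9: E♭, G, B♭, D, F.
The 3rd is G and the 7th is D.
From G to D is 7 semitones, exactly the perfect fifth.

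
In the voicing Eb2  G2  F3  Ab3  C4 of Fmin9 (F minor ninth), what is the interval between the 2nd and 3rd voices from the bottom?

minor seventh

Those voices are G2 and F3.
G up to F is 10 semitones, a half step narrower than a major seventh, so the interval is minor.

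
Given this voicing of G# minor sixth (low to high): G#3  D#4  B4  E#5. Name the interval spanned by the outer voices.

major thirteenth

The outer voices are G#3 and E#5.
G# up to E# spans 13 letter names and 21 semitones — a major thirteenth.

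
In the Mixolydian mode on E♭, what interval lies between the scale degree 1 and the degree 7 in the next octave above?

The scale runs E♭ F G A♭ B♭ C D♭.
That puts E♭ below D♭.
E♭ up to D♭ is 22 semitones, a half step narrower than a major fourteenth, so the interval is minor.

m14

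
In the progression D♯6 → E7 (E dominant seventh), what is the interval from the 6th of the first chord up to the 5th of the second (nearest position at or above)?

diminished octave

The 6th of D♯6 is B♯; the 5th of E7 (E dominant seventh) is B.
B♯ up to B is 11 semitones, a half step narrower than a perfect octave, so the interval is diminished.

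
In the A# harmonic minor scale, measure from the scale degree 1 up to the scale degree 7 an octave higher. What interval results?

major 14th

Spelling the A# harmonic minor scale: A# B# C# D# E# F# G##.
That puts A# below G##.
From A# to G## is 23 semitones, exactly the major fourteenth.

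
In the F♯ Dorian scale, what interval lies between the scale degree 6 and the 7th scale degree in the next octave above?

minor ninth

F♯ dorian: F♯ G♯ A B C♯ D♯ E.
So we need the interval from D♯ up to E.
9 letter names make it a ninth; at 13 semitones (a half step narrower than major) the quality is minor.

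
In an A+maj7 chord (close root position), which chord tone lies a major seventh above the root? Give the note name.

Spelling the chord: A C# E# G#.
The root is A. A major seventh above A is G#.
G# is the chord's 7th.

G#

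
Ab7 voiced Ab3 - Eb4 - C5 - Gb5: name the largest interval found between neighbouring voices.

major sixth

Adjacent intervals: Ab3→Eb4 = perfect fifth; Eb4→C5 = major sixth; C5→Gb5 = diminished fifth.
The largest is Eb4 to C5, a major sixth (9 semitones).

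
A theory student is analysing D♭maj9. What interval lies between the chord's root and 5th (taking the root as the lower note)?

perfect fifth

D♭ major ninth: D♭, F, A♭, C, E♭.
Root = D♭; 5th = A♭.
D♭ up to A♭ spans 5 letter names and 7 semitones — a perfect fifth.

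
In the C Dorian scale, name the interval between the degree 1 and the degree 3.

minor third

The scale runs C D Eb F G A Bb.
Degree 1 = C; degree 3 = Eb.
From C to Eb: 3 semitones over a third = minor.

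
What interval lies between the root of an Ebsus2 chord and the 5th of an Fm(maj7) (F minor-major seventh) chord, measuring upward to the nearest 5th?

major sixth

The root of Ebsus2 is Eb; the 5th of Fm(maj7) (F minor-major seventh) is C.
From Eb to C is 9 semitones, exactly the major sixth.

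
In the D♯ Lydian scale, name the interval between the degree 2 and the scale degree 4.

major third

The scale runs D♯ E♯ F𝄪 G𝄪 A♯ B♯ C𝄪.
So we need the interval from E♯ up to G𝄪.
From E♯ to G𝄪 is 4 semitones, exactly the major third.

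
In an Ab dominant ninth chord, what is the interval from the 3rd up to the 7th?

Ab dominant ninth: Ab-C-Eb-Gb-Bb.
The 3rd is C and the 7th is Gb.
5 letter names make it a fifth; at 6 semitones (a half step narrower than perfect) the quality is diminished.
This 3–7 tritone is the characteristic tension at the heart of the dominant sound.

diminished 5th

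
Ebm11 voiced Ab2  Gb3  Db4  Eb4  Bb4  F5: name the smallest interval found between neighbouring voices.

Adjacent intervals: Ab2→Gb3 = minor seventh; Gb3→Db4 = perfect fifth; Db4→Eb4 = major second; Eb4→Bb4 = perfect fifth; Bb4→F5 = perfect fifth.
The smallest is Db4 to Eb4, a major second (2 semitones).

major second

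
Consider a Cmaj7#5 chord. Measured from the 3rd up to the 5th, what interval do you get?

C+maj7 (C augmented major seventh): C-E-G♯-B.
3rd = E; 5th = G♯.
From E to G♯ is 4 semitones, exactly the major third.

major third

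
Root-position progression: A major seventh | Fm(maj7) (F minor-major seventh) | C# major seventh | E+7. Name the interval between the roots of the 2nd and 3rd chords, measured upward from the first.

augmented 5th

The roots are F and C#.
5 letter names make it a fifth; at 8 semitones (a half step wider than perfect) the quality is augmented.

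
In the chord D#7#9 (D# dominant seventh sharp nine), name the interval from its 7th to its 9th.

augmented 3rd

Spelling the chord: D#, F##, A#, C#, E##.
The 7th is C# and the 9th is E##.
From C# to E##: 5 semitones over a third = augmented.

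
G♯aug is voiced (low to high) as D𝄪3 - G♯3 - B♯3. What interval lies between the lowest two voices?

diminished fourth

Those voices are D𝄪3 and G♯3.
D𝄪 up to G♯ is 4 semitones, a half step narrower than a perfect fourth, so the interval is diminished.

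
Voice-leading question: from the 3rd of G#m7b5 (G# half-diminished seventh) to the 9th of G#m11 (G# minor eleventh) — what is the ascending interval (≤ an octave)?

major seventh

The 3rd of G#m7b5 (G# half-diminished seventh) is B; the 9th of G#m11 (G# minor eleventh) is A#.
From B to A# is 11 semitones, exactly the major seventh.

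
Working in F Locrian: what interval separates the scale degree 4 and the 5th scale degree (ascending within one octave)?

Spelling F Locrian: F G♭ A♭ B♭ C♭ D♭ E♭.
The scale degree 4 is B♭ and the 5th scale degree is C♭.
B♭ up to C♭ is 1 semitone, a half step narrower than a major second, so the interval is minor.

minor second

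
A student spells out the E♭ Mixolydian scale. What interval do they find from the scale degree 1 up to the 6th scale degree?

E♭ mixolydian: E♭ F G A♭ B♭ C D♭.
So we need the interval from E♭ up to C.
Counting 6 letters and 9 half steps from E♭ gives a major sixth.

major 6th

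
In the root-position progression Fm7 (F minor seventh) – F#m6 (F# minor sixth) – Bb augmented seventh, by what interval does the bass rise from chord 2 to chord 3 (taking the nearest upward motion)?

d4

The roots are F# and Bb.
4 letter names make it a fourth; at 4 semitones (a half step narrower than perfect) the quality is diminished.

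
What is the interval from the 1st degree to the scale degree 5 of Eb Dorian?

P5

Eb dorian: Eb F Gb Ab Bb C Db.
So we need the interval from Eb up to Bb.
From Eb to Bb is 7 semitones, exactly the perfect fifth.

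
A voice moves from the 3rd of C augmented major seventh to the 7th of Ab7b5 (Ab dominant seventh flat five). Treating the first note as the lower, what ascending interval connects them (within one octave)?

The 3rd of C augmented major seventh is E; the 7th of Ab7b5 (Ab dominant seventh flat five) is Gb.
From E to Gb: 2 semitones over a third = diminished.

diminished third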